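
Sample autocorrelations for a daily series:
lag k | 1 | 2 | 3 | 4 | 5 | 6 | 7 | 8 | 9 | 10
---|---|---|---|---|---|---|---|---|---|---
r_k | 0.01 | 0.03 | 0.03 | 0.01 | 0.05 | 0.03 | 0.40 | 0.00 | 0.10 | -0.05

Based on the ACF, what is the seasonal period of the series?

7

The largest autocorrelation is r_7 = 0.40; the remaining lags stay at or below 0.10.
The dominant spike at lag 7 indicates a seasonal period of 7.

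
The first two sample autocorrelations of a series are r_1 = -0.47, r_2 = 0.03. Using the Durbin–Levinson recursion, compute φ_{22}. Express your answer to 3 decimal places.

-0.245

φ_{22} = (r_2 − r_1²) / (1 − r_1²)
r_1² = (-0.47)² = 0.2209
Numerator = 0.03 − 0.2209 = -0.1909; denominator = 1 − 0.2209 = 0.7791
φ_{22} = -0.1909 / 0.7791 = -0.245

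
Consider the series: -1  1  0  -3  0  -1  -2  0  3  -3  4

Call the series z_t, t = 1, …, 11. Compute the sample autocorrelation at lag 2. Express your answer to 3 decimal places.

Mean z̄ = (-1 + 1 + 0 − 3 + 0 − 1 − 2 + 0 + 3 − 3 + 4)/11 = -0.1818
Numerator Σ_{t=1}^{9}(z_t−z̄)(z_{t+2}−z̄) = 5.3884
Denominator Σ(z_t−z̄)² = 49.6364
r_2 = 5.3884 / 49.6364 = 0.109

0.109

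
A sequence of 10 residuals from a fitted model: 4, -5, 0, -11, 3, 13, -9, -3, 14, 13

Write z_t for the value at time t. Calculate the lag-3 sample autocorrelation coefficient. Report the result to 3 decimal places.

Mean z̄ = (4 − 5 + 0 − 11 + 3 + 13 − 9 − 3 + 14 + 13)/10 = 1.9000
Σ(z_t−z̄)(z_{t+3}−z̄) = (-27.0900) + (-7.5900) + (-21.0900) + (140.6100) + (-5.3900) + (134.3100) + (-120.9900) = 92.7700
Denominator Σ(z_t−z̄)² = 758.9000
r_3 = 92.7700 / 758.9000 = 0.122

0.122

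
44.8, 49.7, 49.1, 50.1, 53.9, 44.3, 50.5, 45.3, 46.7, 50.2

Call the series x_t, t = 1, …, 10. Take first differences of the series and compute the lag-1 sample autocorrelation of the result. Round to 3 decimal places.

-0.619

First differences Δx: 4.9, -0.6, 1.0, 3.8, -9.6, 6.2, -5.2, 1.4, 3.5
Mean of differences = 0.6000
Numerator Σ(Δx_t−Δx̄)(Δx_{t+1}−Δx̄) = -128.9200
Denominator Σ(Δx_t−Δx̄)² = 208.4200
r_1(Δx) = -128.9200 / 208.4200 = -0.619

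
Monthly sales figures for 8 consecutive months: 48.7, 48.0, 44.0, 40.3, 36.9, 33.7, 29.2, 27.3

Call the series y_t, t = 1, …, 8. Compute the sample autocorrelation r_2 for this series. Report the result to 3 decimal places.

Mean ȳ = (48.7 + 48.0 + 44.0 + 40.3 + 36.9 + 33.7 + 29.2 + 27.3)/8 = 38.5125
Deviations from mean: 10.1875, 9.4875, 5.4875, 1.7875, -1.6125, -4.8125, -9.3125, -11.2125
Σ(y_t−ȳ)(y_{t+2}−ȳ) = (55.9039) + (16.9589) + (-8.8486) + (-8.6023) + (15.0164) + (53.9602) = 124.3884
Denominator Σ(y_t−ȳ)² = 465.3088
r_2 = 124.3884 / 465.3088 = 0.267

0.267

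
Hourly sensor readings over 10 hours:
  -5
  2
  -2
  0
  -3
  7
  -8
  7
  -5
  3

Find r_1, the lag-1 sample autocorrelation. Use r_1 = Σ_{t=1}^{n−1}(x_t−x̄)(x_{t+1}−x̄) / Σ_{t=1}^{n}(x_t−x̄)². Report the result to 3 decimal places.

Mean x̄ = (-5 + 2 − 2 + 0 − 3 + 7 − 8 + 7 − 5 + 3)/10 = -0.4000
Numerator Σ_{t=1}^{9}(x_t−x̄)(x_{t+1}−x̄) = -197.9600
Denominator Σ(x_t−x̄)² = 236.4000
r_1 = -197.9600 / 236.4000 = -0.837

-0.837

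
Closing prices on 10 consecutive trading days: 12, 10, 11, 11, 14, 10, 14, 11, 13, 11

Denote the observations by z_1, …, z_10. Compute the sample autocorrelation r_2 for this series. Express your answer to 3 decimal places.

0.523

Mean z̄ = (12 + 10 + 11 + 11 + 14 + 10 + 14 + 11 + 13 + 11)/10 = 11.7000
Numerator Σ_{t=1}^{8}(z_t−z̄)(z_{t+2}−z̄) = 10.5200
Denominator Σ(z_t−z̄)² = 20.1000
r_2 = 10.5200 / 20.1000 = 0.523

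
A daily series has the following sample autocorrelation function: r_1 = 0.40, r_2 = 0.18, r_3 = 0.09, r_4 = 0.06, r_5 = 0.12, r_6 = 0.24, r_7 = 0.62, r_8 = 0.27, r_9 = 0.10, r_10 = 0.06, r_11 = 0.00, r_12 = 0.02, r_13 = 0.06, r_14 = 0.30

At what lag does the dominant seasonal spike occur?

The largest autocorrelation is r_7 = 0.62; the remaining lags stay at or below 0.40. The elevated value at lag 1 (0.40), dropping to 0.18 at lag 2, reflects decaying short-term dependence rather than seasonality.
The dominant spike at lag 7 indicates a seasonal period of 7.

7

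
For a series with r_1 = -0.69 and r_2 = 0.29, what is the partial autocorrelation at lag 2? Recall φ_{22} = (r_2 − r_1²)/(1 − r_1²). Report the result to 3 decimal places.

φ_{22} = (r_2 − r_1²) / (1 − r_1²)
r_1² = (-0.69)² = 0.4761
Numerator = 0.29 − 0.4761 = -0.1861; denominator = 1 − 0.4761 = 0.5239
φ_{22} = -0.1861 / 0.5239 = -0.355

-0.355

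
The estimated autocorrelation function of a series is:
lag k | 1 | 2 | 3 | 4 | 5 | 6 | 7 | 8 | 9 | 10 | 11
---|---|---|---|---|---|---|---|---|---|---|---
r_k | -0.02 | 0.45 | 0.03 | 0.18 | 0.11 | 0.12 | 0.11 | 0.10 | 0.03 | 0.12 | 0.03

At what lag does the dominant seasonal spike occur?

The largest autocorrelation is r_2 = 0.45, with a weaker echo at lag 4 (0.18); the remaining lags stay at or below 0.12.
The dominant spike at lag 2 indicates a seasonal period of 2.

2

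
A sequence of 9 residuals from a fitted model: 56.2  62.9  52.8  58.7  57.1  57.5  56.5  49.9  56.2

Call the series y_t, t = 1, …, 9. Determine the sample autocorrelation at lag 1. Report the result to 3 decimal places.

-0.286

Mean ȳ = (56.2 + 62.9 + 52.8 + 58.7 + 57.1 + 57.5 + 56.5 + 49.9 + 56.2)/9 = 56.4222
Numerator Σ_{t=1}^{8}(y_t−ȳ)(y_{t+1}−ȳ) = -29.8538
Denominator Σ(y_t−ȳ)² = 104.5356
r_1 = -29.8538 / 104.5356 = -0.286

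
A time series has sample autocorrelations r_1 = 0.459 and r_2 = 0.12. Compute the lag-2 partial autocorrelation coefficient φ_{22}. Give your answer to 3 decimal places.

-0.115

φ_{22} = (r_2 − r_1²) / (1 − r_1²)
r_1² = (0.459)² = 0.210681
Numerator = 0.12 − 0.2107 = -0.0907; denominator = 1 − 0.2107 = 0.7893
φ_{22} = -0.0907 / 0.7893 = -0.115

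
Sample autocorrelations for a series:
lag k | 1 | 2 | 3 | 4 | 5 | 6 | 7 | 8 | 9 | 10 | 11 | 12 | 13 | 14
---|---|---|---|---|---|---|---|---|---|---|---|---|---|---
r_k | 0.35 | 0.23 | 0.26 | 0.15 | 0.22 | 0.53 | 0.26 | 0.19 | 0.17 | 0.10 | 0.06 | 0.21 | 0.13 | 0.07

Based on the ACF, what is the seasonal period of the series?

The largest autocorrelation is r_6 = 0.53; the remaining lags stay at or below 0.35. The elevated value at lag 1 (0.35), dropping to 0.23 at lag 2, reflects decaying short-term dependence rather than seasonality.
The dominant spike at lag 6 indicates a seasonal period of 6.

6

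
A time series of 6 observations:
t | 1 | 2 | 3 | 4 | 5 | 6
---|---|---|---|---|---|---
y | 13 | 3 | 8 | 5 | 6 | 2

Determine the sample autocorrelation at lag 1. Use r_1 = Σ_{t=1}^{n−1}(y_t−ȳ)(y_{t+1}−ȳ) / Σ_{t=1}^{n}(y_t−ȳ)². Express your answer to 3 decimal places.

-0.364

Mean ȳ = (13 + 3 + 8 + 5 + 6 + 2)/6 = 6.1667
Deviations from mean: 6.8333, -3.1667, 1.8333, -1.1667, -0.1667, -4.1667
Σ(y_t−ȳ)(y_{t+1}−ȳ) = (-21.6389) + (-5.8056) + (-2.1389) + (0.1944) + (0.6944) = -28.6944
Denominator Σ(y_t−ȳ)² = 78.8333
r_1 = -28.6944 / 78.8333 = -0.364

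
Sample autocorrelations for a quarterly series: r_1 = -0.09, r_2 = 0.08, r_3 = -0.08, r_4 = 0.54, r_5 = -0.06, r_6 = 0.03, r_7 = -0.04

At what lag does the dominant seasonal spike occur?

The largest autocorrelation is r_4 = 0.54; the remaining lags stay at or below 0.08.
The dominant spike at lag 4 indicates a seasonal period of 4.

4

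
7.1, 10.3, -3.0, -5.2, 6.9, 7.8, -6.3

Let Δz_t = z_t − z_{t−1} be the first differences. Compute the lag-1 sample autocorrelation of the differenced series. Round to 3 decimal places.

First differences Δz: 3.2, -13.3, -2.2, 12.1, 0.9, -14.1
Mean of differences = -2.2333
Numerator Σ(Δz_t−Δz̄)(Δz_{t+1}−Δz̄) = -52.2911
Denominator Σ(Δz_t−Δz̄)² = 508.0733
r_1(Δz) = -52.2911 / 508.0733 = -0.103

-0.103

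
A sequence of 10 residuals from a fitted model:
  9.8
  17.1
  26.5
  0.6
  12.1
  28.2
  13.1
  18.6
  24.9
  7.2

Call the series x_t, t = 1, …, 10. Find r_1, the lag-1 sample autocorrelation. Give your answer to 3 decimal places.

-0.332

Mean x̄ = (9.8 + 17.1 + 26.5 + 0.6 + 12.1 + 28.2 + 13.1 + 18.6 + 24.9 + 7.2)/10 = 15.8100
Numerator Σ_{t=1}^{9}(x_t−x̄)(x_{t+1}−x̄) = -240.1371
Denominator Σ(x_t−x̄)² = 722.5690
r_1 = -240.1371 / 722.5690 = -0.332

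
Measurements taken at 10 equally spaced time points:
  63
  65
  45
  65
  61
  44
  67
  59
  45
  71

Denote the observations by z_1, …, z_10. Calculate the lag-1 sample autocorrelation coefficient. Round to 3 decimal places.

Mean z̄ = (63 + 65 + 45 + 65 + 61 + 44 + 67 + 59 + 45 + 71)/10 = 58.5000
Numerator Σ_{t=1}^{9}(z_t−z̄)(z_{t+1}−z̄) = -460.7500
Denominator Σ(z_t−z̄)² = 914.5000
r_1 = -460.7500 / 914.5000 = -0.504

-0.504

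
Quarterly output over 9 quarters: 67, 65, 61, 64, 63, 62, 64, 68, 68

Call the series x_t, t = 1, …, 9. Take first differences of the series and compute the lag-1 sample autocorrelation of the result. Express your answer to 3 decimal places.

First differences Δx: -2, -4, 3, -1, -1, 2, 4, 0
Mean of differences = 0.1250
Numerator Σ(Δx_t−Δx̄)(Δx_{t+1}−Δx̄) = -0.3906
Denominator Σ(Δx_t−Δx̄)² = 50.8750
r_1(Δx) = -0.3906 / 50.8750 = -0.008

-0.008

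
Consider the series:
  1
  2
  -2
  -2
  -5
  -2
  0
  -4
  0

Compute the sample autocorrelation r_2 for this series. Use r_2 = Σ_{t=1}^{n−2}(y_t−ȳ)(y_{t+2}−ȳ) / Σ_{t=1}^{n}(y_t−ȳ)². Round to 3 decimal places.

Mean ȳ = (1 + 2 − 2 − 2 − 5 − 2 + 0 − 4 + 0)/9 = -1.3333
Σ(y_t−ȳ)(y_{t+2}−ȳ) = (-1.5556) + (-2.2222) + (2.4444) + (0.4444) + (-4.8889) + (1.7778) + (1.7778) = -2.2222
Denominator Σ(y_t−ȳ)² = 42.0000
r_2 = -2.2222 / 42.0000 = -0.053

-0.053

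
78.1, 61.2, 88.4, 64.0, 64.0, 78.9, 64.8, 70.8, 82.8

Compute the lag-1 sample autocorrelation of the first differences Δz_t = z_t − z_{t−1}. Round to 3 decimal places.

-0.609

First differences Δz: -16.9, 27.2, -24.4, 0.0, 14.9, -14.1, 6.0, 12.0
Mean of differences = 0.5875
Numerator Σ(Δz_t−Δz̄)(Δz_{t+1}−Δz̄) = -1352.0352
Denominator Σ(Δz_t−Δz̄)² = 2218.8688
r_1(Δz) = -1352.0352 / 2218.8688 = -0.609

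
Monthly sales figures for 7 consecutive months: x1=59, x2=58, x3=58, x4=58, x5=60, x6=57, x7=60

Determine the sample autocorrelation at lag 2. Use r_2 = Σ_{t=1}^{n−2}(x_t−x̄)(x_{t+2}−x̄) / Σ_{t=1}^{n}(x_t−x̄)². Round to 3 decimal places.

Mean x̄ = (59 + 58 + 58 + 58 + 60 + 57 + 60)/7 = 58.5714
Deviations from mean: 0.4286, -0.5714, -0.5714, -0.5714, 1.4286, -1.5714, 1.4286
Σ(x_t−x̄)(x_{t+2}−x̄) = (-0.2449) + (0.3265) + (-0.8163) + (0.8980) + (2.0408) = 2.2041
Denominator Σ(x_t−x̄)² = 7.7143
r_2 = 2.2041 / 7.7143 = 0.286

0.286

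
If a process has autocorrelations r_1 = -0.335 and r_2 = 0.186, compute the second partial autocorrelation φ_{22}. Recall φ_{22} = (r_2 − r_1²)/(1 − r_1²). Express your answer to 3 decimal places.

0.083

φ_{22} = (r_2 − r_1²) / (1 − r_1²)
r_1² = (-0.335)² = 0.112225
Numerator = 0.186 − 0.1122 = 0.0738; denominator = 1 − 0.1122 = 0.8878
φ_{22} = 0.0738 / 0.8878 = 0.083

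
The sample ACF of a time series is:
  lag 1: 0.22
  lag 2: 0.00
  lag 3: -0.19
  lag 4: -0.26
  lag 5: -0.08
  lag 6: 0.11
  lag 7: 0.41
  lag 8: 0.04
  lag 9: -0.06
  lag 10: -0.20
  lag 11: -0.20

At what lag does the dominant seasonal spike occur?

The largest autocorrelation is r_7 = 0.41; the remaining lags stay at or below 0.22. The elevated value at lag 1 (0.22), dropping to 0.00 at lag 2, reflects decaying short-term dependence rather than seasonality.
The dominant spike at lag 7 indicates a seasonal period of 7.

7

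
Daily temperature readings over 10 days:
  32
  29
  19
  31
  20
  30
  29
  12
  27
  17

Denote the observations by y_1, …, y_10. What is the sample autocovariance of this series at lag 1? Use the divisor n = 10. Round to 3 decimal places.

Mean ȳ = (32 + 29 + 19 + 31 + 20 + 30 + 29 + 12 + 27 + 17)/10 = 24.6000
Σ_{t=1}^{9}(y_t−ȳ)(y_{t+1}−ȳ) = -162.3600
γ_1 = -162.3600 / 10 = -16.236

-16.236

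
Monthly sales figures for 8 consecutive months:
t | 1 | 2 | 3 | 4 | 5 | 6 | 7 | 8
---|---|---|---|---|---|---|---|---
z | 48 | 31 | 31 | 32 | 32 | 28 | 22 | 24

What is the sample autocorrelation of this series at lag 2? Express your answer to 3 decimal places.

0.021

Mean z̄ = (48 + 31 + 31 + 32 + 32 + 28 + 22 + 24)/8 = 31.0000
Deviations from mean: 17.0000, 0.0000, 0.0000, 1.0000, 1.0000, -3.0000, -9.0000, -7.0000
Σ(z_t−z̄)(z_{t+2}−z̄) = (0.0000) + (0.0000) + (0.0000) + (-3.0000) + (-9.0000) + (21.0000) = 9.0000
Denominator Σ(z_t−z̄)² = 430.0000
r_2 = 9.0000 / 430.0000 = 0.021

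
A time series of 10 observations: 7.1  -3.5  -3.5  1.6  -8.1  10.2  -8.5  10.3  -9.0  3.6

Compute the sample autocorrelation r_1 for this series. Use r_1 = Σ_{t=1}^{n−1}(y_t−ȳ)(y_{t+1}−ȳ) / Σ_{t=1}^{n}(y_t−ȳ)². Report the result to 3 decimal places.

-0.795

Mean ȳ = (7.1 − 3.5 − 3.5 + 1.6 − 8.1 + 10.2 − 8.5 + 10.3 − 9.0 + 3.6)/10 = 0.0200
Numerator Σ_{t=1}^{9}(y_t−ȳ)(y_{t+1}−ȳ) = -412.9204
Denominator Σ(y_t−ȳ)² = 519.4160
r_1 = -412.9204 / 519.4160 = -0.795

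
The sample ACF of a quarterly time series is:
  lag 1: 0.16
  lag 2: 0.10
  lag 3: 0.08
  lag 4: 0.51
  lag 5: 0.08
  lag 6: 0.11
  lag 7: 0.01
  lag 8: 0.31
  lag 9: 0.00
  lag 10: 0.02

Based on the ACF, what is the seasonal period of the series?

4

The largest autocorrelation is r_4 = 0.51, with a weaker echo at lag 8 (0.31); the remaining lags stay at or below 0.16.
The dominant spike at lag 4 indicates a seasonal period of 4.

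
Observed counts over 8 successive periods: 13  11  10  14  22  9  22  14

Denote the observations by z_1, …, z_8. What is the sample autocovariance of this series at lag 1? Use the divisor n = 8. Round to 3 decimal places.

-8.330

Mean z̄ = (13 + 11 + 10 + 14 + 22 + 9 + 22 + 14)/8 = 14.3750
Deviations: -1.3750, -3.3750, -4.3750, -0.3750, 7.6250, -5.3750, 7.6250, -0.3750
Σ_{t=1}^{7}(z_t−z̄)(z_{t+1}−z̄) = -66.6406
γ_1 = -66.6406 / 8 = -8.330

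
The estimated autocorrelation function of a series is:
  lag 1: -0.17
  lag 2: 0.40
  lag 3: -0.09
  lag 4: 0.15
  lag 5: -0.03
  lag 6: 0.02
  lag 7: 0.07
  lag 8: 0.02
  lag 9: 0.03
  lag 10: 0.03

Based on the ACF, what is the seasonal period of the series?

The largest autocorrelation is r_2 = 0.40, with a weaker echo at lag 4 (0.15); the remaining lags stay at or below 0.07.
The dominant spike at lag 2 indicates a seasonal period of 2.

2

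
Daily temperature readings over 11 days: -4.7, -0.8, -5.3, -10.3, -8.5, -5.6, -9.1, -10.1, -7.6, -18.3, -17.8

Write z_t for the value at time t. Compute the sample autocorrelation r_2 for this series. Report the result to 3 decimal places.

-0.014

Mean z̄ = (-4.7 − 0.8 − 5.3 − 10.3 − 8.5 − 5.6 − 9.1 − 10.1 − 7.6 − 18.3 − 17.8)/11 = -8.9182
Numerator Σ_{t=1}^{9}(z_t−z̄)(z_{t+2}−z̄) = -3.8852
Denominator Σ(z_t−z̄)² = 279.9564
r_2 = -3.8852 / 279.9564 = -0.014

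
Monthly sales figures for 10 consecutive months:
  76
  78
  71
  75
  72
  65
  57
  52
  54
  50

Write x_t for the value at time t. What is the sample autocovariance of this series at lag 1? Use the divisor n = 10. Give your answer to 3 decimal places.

76.300

Mean x̄ = (76 + 78 + 71 + 75 + 72 + 65 + 57 + 52 + 54 + 50)/10 = 65.0000
Σ_{t=1}^{9}(x_t−x̄)(x_{t+1}−x̄) = 763.0000
γ_1 = 763.0000 / 10 = 76.300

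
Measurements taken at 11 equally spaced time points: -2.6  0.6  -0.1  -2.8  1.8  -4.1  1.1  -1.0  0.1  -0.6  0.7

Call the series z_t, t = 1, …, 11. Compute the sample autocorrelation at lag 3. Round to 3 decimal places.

-0.065

Mean z̄ = (-2.6 + 0.6 − 0.1 − 2.8 + 1.8 − 4.1 + 1.1 − 1.0 + 0.1 − 0.6 + 0.7)/11 = -0.6273
Numerator Σ_{t=1}^{8}(z_t−z̄)(z_{t+3}−z̄) = -2.1968
Denominator Σ(z_t−z̄)² = 33.7618
r_3 = -2.1968 / 33.7618 = -0.065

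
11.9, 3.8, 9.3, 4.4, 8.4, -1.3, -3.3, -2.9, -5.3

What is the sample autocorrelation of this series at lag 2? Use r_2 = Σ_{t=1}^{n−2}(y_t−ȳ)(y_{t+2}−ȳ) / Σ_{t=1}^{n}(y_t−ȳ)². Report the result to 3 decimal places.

Mean ȳ = (11.9 + 3.8 + 9.3 + 4.4 + 8.4 − 1.3 − 3.3 − 2.9 − 5.3)/9 = 2.7778
Numerator Σ_{t=1}^{7}(y_t−ȳ)(y_{t+2}−ȳ) = 129.2868
Denominator Σ(y_t−ȳ)² = 312.0956
r_2 = 129.2868 / 312.0956 = 0.414

0.414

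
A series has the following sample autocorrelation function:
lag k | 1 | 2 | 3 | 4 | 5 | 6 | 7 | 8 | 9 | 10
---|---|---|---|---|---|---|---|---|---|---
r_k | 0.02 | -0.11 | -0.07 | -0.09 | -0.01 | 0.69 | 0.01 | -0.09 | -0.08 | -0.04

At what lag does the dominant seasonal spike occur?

The largest autocorrelation is r_6 = 0.69; the remaining lags stay at or below 0.02.
The dominant spike at lag 6 indicates a seasonal period of 6.

6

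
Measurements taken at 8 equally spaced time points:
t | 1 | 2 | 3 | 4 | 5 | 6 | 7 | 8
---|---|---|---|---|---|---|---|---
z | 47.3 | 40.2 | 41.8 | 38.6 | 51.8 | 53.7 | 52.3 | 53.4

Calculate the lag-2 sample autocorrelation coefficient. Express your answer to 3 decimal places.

Mean z̄ = (47.3 + 40.2 + 41.8 + 38.6 + 51.8 + 53.7 + 52.3 + 53.4)/8 = 47.3875
Deviations from mean: -0.0875, -7.1875, -5.5875, -8.7875, 4.4125, 6.3125, 4.9125, 6.0125
Σ(z_t−z̄)(z_{t+2}−z̄) = (0.4889) + (63.1602) + (-24.6548) + (-55.4711) + (21.6764) + (37.9539) = 43.1534
Denominator Σ(z_t−z̄)² = 279.7088
r_2 = 43.1534 / 279.7088 = 0.154

0.154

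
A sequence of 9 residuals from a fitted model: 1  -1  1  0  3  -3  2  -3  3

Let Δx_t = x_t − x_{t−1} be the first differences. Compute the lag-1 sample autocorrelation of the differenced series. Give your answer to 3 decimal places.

-0.800

First differences Δx: -2, 2, -1, 3, -6, 5, -5, 6
Mean of differences = 0.2500
Numerator Σ(Δx_t−Δx̄)(Δx_{t+1}−Δx̄) = -111.5625
Denominator Σ(Δx_t−Δx̄)² = 139.5000
r_1(Δx) = -111.5625 / 139.5000 = -0.800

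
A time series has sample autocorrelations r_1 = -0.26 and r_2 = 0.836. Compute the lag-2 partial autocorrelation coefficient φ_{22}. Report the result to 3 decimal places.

0.824

φ_{22} = (r_2 − r_1²) / (1 − r_1²)
r_1² = (-0.26)² = 0.0676
Numerator = 0.836 − 0.0676 = 0.7684; denominator = 1 − 0.0676 = 0.9324
φ_{22} = 0.7684 / 0.9324 = 0.824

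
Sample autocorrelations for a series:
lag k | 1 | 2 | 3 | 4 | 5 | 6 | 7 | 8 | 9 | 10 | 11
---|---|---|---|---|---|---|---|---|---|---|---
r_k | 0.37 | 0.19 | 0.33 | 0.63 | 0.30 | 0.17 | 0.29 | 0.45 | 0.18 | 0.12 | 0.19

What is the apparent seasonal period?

4

The largest autocorrelation is r_4 = 0.63, with a weaker echo at lag 8 (0.45); the remaining lags stay at or below 0.37. The elevated value at lag 1 (0.37), dropping to 0.19 at lag 2, reflects decaying short-term dependence rather than seasonality.
The dominant spike at lag 4 indicates a seasonal period of 4.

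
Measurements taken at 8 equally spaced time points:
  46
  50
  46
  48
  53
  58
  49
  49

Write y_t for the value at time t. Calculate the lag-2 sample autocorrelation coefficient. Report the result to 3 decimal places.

-0.202

Mean ȳ = (46 + 50 + 46 + 48 + 53 + 58 + 49 + 49)/8 = 49.8750
Deviations from mean: -3.8750, 0.1250, -3.8750, -1.8750, 3.1250, 8.1250, -0.8750, -0.8750
Σ(y_t−ȳ)(y_{t+2}−ȳ) = (15.0156) + (-0.2344) + (-12.1094) + (-15.2344) + (-2.7344) + (-7.1094) = -22.4063
Denominator Σ(y_t−ȳ)² = 110.8750
r_2 = -22.4063 / 110.8750 = -0.202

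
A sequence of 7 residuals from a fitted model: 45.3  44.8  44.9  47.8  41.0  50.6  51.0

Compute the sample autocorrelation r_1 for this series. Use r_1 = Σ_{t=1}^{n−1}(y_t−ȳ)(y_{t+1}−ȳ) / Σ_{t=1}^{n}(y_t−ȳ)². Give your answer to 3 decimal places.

-0.114

Mean ȳ = (45.3 + 44.8 + 44.9 + 47.8 + 41.0 + 50.6 + 51.0)/7 = 46.4857
Σ(y_t−ȳ)(y_{t+1}−ȳ) = (1.9988) + (2.6731) + (-2.0841) + (-7.2098) + (-22.5698) + (18.5731) = -8.6188
Denominator Σ(y_t−ȳ)² = 75.8886
r_1 = -8.6188 / 75.8886 = -0.114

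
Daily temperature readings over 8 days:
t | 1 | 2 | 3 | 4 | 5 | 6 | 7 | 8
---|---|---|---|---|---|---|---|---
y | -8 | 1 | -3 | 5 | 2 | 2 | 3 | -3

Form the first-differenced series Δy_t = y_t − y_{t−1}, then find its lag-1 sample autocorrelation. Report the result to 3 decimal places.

First differences Δy: 9, -4, 8, -3, 0, 1, -6
Mean of differences = 0.7143
Numerator Σ(Δy_t−Δȳ)(Δy_{t+1}−Δȳ) = -99.9388
Denominator Σ(Δy_t−Δȳ)² = 203.4286
r_1(Δy) = -99.9388 / 203.4286 = -0.491

-0.491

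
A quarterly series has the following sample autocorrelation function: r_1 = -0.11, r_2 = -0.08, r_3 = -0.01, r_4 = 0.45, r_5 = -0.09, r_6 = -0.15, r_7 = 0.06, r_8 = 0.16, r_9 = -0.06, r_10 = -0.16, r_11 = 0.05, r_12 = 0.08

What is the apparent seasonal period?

4

The largest autocorrelation is r_4 = 0.45, with a weaker echo at lag 8 (0.16); the remaining lags stay at or below 0.08.
The dominant spike at lag 4 indicates a seasonal period of 4.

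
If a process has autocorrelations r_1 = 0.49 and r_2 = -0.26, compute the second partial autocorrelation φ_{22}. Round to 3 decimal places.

φ_{22} = (r_2 − r_1²) / (1 − r_1²)
r_1² = (0.49)² = 0.2401
Numerator = -0.26 − 0.2401 = -0.5001; denominator = 1 − 0.2401 = 0.7599
φ_{22} = -0.5001 / 0.7599 = -0.658

-0.658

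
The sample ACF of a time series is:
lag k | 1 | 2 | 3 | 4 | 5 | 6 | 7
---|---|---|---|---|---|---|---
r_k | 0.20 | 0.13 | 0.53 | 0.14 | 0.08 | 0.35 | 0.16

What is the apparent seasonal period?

3

The largest autocorrelation is r_3 = 0.53, with a weaker echo at lag 6 (0.35); the remaining lags stay at or below 0.20.
The dominant spike at lag 3 indicates a seasonal period of 3.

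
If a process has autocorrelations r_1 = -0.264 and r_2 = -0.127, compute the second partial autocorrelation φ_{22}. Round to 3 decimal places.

φ_{22} = (r_2 − r_1²) / (1 − r_1²)
r_1² = (-0.264)² = 0.069696
Numerator = -0.127 − 0.0697 = -0.1967; denominator = 1 − 0.0697 = 0.9303
φ_{22} = -0.1967 / 0.9303 = -0.211

-0.211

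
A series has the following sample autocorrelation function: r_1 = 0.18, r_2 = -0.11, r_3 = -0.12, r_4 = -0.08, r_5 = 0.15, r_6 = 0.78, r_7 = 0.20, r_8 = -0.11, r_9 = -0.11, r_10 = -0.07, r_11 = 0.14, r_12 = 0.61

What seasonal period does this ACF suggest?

6

The largest autocorrelation is r_6 = 0.78, with a weaker echo at lag 12 (0.61); the remaining lags stay at or below 0.20.
The dominant spike at lag 6 indicates a seasonal period of 6.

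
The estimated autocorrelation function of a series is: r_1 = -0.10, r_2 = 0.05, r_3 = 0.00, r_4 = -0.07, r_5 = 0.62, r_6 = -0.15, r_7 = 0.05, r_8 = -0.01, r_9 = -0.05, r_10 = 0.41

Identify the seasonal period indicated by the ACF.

5

The largest autocorrelation is r_5 = 0.62, with a weaker echo at lag 10 (0.41); the remaining lags stay at or below 0.05.
The dominant spike at lag 5 indicates a seasonal period of 5.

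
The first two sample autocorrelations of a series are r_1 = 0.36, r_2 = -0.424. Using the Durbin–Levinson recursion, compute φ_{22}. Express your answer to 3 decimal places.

φ_{22} = (r_2 − r_1²) / (1 − r_1²)
r_1² = (0.36)² = 0.1296
Numerator = -0.424 − 0.1296 = -0.5536; denominator = 1 − 0.1296 = 0.8704
φ_{22} = -0.5536 / 0.8704 = -0.636

-0.636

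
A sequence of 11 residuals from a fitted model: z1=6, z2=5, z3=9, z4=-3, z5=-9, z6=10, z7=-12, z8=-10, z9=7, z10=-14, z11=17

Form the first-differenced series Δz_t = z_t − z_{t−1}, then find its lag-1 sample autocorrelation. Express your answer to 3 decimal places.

-0.554

First differences Δz: -1, 4, -12, -6, 19, -22, 2, 17, -21, 31
Mean of differences = 1.1000
Numerator Σ(Δz_t−Δz̄)(Δz_{t+1}−Δz̄) = -1510.3100
Denominator Σ(Δz_t−Δz̄)² = 2724.9000
r_1(Δz) = -1510.3100 / 2724.9000 = -0.554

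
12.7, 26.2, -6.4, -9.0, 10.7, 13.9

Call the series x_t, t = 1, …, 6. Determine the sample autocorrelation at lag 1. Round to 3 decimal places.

Mean x̄ = (12.7 + 26.2 − 6.4 − 9.0 + 10.7 + 13.9)/6 = 8.0167
Σ(x_t−x̄)(x_{t+1}−x̄) = (85.1586) + (-262.1431) + (245.3236) + (-45.6614) + (15.7869) = 38.4647
Denominator Σ(x_t−x̄)² = 891.7883
r_1 = 38.4647 / 891.7883 = 0.043

0.043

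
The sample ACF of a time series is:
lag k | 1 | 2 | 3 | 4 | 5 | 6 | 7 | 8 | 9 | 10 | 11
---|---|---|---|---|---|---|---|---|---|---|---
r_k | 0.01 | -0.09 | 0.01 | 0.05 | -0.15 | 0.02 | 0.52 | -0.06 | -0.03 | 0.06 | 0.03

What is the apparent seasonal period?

7

The largest autocorrelation is r_7 = 0.52; the remaining lags stay at or below 0.06.
The dominant spike at lag 7 indicates a seasonal period of 7.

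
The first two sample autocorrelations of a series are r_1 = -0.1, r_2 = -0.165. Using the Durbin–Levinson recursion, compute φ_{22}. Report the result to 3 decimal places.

-0.177

φ_{22} = (r_2 − r_1²) / (1 − r_1²)
r_1² = (-0.1)² = 0.01
Numerator = -0.165 − 0.0100 = -0.1750; denominator = 1 − 0.0100 = 0.9900
φ_{22} = -0.1750 / 0.9900 = -0.177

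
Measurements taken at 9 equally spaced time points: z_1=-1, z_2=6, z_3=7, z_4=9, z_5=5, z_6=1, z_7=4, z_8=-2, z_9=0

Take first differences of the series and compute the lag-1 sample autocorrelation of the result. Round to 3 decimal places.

-0.178

First differences Δz: 7, 1, 2, -4, -4, 3, -6, 2
Mean of differences = 0.1250
Numerator Σ(Δz_t−Δz̄)(Δz_{t+1}−Δz̄) = -24.0156
Denominator Σ(Δz_t−Δz̄)² = 134.8750
r_1(Δz) = -24.0156 / 134.8750 = -0.178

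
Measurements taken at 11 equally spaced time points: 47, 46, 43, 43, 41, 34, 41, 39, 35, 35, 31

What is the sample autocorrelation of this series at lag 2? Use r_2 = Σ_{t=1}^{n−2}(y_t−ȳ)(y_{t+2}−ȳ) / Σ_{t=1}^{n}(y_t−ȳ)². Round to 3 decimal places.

Mean ȳ = (47 + 46 + 43 + 43 + 41 + 34 + 41 + 39 + 35 + 35 + 31)/11 = 39.5455
Numerator Σ_{t=1}^{9}(y_t−ȳ)(y_{t+2}−ȳ) = 73.7686
Denominator Σ(y_t−ȳ)² = 270.7273
r_2 = 73.7686 / 270.7273 = 0.272

0.272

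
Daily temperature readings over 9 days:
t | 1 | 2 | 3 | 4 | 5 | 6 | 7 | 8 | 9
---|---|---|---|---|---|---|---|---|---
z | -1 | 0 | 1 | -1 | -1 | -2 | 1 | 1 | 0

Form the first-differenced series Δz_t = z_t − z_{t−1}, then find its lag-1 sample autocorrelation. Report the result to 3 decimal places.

First differences Δz: 1, 1, -2, 0, -1, 3, 0, -1
Mean of differences = 0.1250
Numerator Σ(Δz_t−Δz̄)(Δz_{t+1}−Δz̄) = -4.1406
Denominator Σ(Δz_t−Δz̄)² = 16.8750
r_1(Δz) = -4.1406 / 16.8750 = -0.245

-0.245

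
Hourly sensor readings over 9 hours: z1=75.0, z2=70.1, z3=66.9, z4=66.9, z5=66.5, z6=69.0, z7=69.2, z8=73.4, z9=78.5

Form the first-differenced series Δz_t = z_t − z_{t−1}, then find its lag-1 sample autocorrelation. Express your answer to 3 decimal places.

First differences Δz: -4.9, -3.2, 0.0, -0.4, 2.5, 0.2, 4.2, 5.1
Mean of differences = 0.4375
Numerator Σ(Δz_t−Δz̄)(Δz_{t+1}−Δz̄) = 35.8048
Denominator Σ(Δz_t−Δz̄)² = 82.8188
r_1(Δz) = 35.8048 / 82.8188 = 0.432

0.432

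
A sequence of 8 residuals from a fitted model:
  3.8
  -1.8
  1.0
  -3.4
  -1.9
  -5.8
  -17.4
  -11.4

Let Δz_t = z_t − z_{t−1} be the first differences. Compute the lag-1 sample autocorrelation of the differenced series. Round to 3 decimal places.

First differences Δz: -5.6, 2.8, -4.4, 1.5, -3.9, -11.6, 6.0
Mean of differences = -2.1714
Numerator Σ(Δz_t−Δz̄)(Δz_{t+1}−Δz̄) = -103.3994
Denominator Σ(Δz_t−Δz̄)² = 213.5743
r_1(Δz) = -103.3994 / 213.5743 = -0.484

-0.484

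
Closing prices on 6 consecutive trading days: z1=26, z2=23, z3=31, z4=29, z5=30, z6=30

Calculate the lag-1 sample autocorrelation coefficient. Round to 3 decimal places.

Mean z̄ = (26 + 23 + 31 + 29 + 30 + 30)/6 = 28.1667
Deviations from mean: -2.1667, -5.1667, 2.8333, 0.8333, 1.8333, 1.8333
Σ(z_t−z̄)(z_{t+1}−z̄) = (11.1944) + (-14.6389) + (2.3611) + (1.5278) + (3.3611) = 3.8056
Denominator Σ(z_t−z̄)² = 46.8333
r_1 = 3.8056 / 46.8333 = 0.081

0.081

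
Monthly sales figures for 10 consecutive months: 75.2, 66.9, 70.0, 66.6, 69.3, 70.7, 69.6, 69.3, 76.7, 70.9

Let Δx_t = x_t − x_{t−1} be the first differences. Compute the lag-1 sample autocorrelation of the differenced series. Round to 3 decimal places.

-0.447

First differences Δx: -8.3, 3.1, -3.4, 2.7, 1.4, -1.1, -0.3, 7.4, -5.8
Mean of differences = -0.4778
Numerator Σ(Δx_t−Δx̄)(Δx_{t+1}−Δx̄) = -83.5660
Denominator Σ(Δx_t−Δx̄)² = 186.9556
r_1(Δx) = -83.5660 / 186.9556 = -0.447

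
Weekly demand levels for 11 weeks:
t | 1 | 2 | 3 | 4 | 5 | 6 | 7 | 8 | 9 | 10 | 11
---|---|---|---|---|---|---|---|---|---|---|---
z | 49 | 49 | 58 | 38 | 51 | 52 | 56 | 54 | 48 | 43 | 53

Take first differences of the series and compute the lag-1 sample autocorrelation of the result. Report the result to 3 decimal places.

First differences Δz: 0, 9, -20, 13, 1, 4, -2, -6, -5, 10
Mean of differences = 0.4000
Numerator Σ(Δz_t−Δz̄)(Δz_{t+1}−Δz̄) = -436.7600
Denominator Σ(Δz_t−Δz̄)² = 830.4000
r_1(Δz) = -436.7600 / 830.4000 = -0.526

-0.526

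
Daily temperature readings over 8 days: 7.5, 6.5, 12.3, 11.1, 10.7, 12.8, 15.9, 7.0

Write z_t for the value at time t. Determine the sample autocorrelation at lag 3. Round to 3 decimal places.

Mean z̄ = (7.5 + 6.5 + 12.3 + 11.1 + 10.7 + 12.8 + 15.9 + 7.0)/8 = 10.4750
Deviations from mean: -2.9750, -3.9750, 1.8250, 0.6250, 0.2250, 2.3250, 5.4250, -3.4750
Σ(z_t−z̄)(z_{t+3}−z̄) = (-1.8594) + (-0.8944) + (4.2431) + (3.3906) + (-0.7819) = 4.0981
Denominator Σ(z_t−z̄)² = 75.3350
r_3 = 4.0981 / 75.3350 = 0.054

0.054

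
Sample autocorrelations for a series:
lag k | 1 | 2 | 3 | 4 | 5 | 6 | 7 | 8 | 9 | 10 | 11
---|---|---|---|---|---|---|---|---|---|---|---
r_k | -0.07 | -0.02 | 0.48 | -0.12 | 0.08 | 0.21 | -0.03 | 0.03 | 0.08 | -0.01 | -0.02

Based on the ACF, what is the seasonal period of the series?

3

The largest autocorrelation is r_3 = 0.48, with a weaker echo at lag 6 (0.21); the remaining lags stay at or below 0.08.
The dominant spike at lag 3 indicates a seasonal period of 3.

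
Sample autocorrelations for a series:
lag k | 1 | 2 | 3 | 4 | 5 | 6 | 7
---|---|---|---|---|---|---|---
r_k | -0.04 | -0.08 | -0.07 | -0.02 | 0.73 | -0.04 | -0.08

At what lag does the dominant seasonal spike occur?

The largest autocorrelation is r_5 = 0.73; the remaining lags stay at or below -0.02.
The dominant spike at lag 5 indicates a seasonal period of 5.

5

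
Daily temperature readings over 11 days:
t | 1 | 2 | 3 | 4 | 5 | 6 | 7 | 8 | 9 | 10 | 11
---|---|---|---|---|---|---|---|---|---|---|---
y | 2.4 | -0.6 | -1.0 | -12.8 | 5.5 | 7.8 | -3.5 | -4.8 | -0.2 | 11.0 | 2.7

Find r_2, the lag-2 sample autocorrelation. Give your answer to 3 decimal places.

-0.485

Mean ȳ = (2.4 − 0.6 − 1.0 − 12.8 + 5.5 + 7.8 − 3.5 − 4.8 − 0.2 + 11.0 + 2.7)/11 = 0.5909
Numerator Σ_{t=1}^{9}(y_t−ȳ)(y_{t+2}−ȳ) = -204.7702
Denominator Σ(y_t−ȳ)² = 421.8291
r_2 = -204.7702 / 421.8291 = -0.485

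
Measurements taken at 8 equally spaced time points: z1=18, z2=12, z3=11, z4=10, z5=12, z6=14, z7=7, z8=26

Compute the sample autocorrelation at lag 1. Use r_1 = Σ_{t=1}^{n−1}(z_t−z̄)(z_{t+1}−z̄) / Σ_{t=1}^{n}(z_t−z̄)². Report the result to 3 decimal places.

-0.292

Mean z̄ = (18 + 12 + 11 + 10 + 12 + 14 + 7 + 26)/8 = 13.7500
Deviations from mean: 4.2500, -1.7500, -2.7500, -3.7500, -1.7500, 0.2500, -6.7500, 12.2500
Numerator Σ_{t=1}^{7}(z_t−z̄)(z_{t+1}−z̄) = -70.5625
Denominator Σ(z_t−z̄)² = 241.5000
r_1 = -70.5625 / 241.5000 = -0.292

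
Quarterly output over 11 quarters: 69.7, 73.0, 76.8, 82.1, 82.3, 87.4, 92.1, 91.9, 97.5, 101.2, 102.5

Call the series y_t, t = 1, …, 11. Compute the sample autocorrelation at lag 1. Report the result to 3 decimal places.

Mean ȳ = (69.7 + 73.0 + 76.8 + 82.1 + 82.3 + 87.4 + 92.1 + 91.9 + 97.5 + 101.2 + 102.5)/11 = 86.9545
Numerator Σ_{t=1}^{10}(y_t−ȳ)(y_{t+1}−ȳ) = 903.8670
Denominator Σ(y_t−ȳ)² = 1247.7273
r_1 = 903.8670 / 1247.7273 = 0.724

0.724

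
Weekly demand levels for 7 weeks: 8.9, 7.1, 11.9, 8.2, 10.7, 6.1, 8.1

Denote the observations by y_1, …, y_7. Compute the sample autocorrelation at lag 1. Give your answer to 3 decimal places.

-0.483

Mean ȳ = (8.9 + 7.1 + 11.9 + 8.2 + 10.7 + 6.1 + 8.1)/7 = 8.7143
Deviations from mean: 0.1857, -1.6143, 3.1857, -0.5143, 1.9857, -2.6143, -0.6143
Σ(y_t−ȳ)(y_{t+1}−ȳ) = (-0.2998) + (-5.1427) + (-1.6384) + (-1.0212) + (-5.1912) + (1.6059) = -11.6873
Denominator Σ(y_t−ȳ)² = 24.2086
r_1 = -11.6873 / 24.2086 = -0.483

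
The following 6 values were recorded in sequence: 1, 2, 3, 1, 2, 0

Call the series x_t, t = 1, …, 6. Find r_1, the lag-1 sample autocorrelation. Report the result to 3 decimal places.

Mean x̄ = (1 + 2 + 3 + 1 + 2 + 0)/6 = 1.5000
Σ(x_t−x̄)(x_{t+1}−x̄) = (-0.2500) + (0.7500) + (-0.7500) + (-0.2500) + (-0.7500) = -1.2500
Denominator Σ(x_t−x̄)² = 5.5000
r_1 = -1.2500 / 5.5000 = -0.227

-0.227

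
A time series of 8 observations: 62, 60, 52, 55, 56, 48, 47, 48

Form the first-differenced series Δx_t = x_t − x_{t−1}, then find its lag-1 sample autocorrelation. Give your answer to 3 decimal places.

-0.310

First differences Δx: -2, -8, 3, 1, -8, -1, 1
Mean of differences = -2.0000
Numerator Σ(Δx_t−Δx̄)(Δx_{t+1}−Δx̄) = -36.0000
Denominator Σ(Δx_t−Δx̄)² = 116.0000
r_1(Δx) = -36.0000 / 116.0000 = -0.310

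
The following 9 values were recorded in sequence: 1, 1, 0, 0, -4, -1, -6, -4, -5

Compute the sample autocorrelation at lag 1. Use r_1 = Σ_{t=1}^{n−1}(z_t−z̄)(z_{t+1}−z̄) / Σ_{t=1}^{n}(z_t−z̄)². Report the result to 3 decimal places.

Mean z̄ = (1 + 1 + 0 + 0 − 4 − 1 − 6 − 4 − 5)/9 = -2.0000
Numerator Σ_{t=1}^{8}(z_t−z̄)(z_{t+1}−z̄) = 23.0000
Denominator Σ(z_t−z̄)² = 60.0000
r_1 = 23.0000 / 60.0000 = 0.383

0.383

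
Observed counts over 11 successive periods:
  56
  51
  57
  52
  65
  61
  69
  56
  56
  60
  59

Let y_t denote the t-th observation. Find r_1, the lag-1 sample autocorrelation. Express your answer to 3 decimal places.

0.061

Mean ȳ = (56 + 51 + 57 + 52 + 65 + 61 + 69 + 56 + 56 + 60 + 59)/11 = 58.3636
Numerator Σ_{t=1}^{10}(y_t−ȳ)(y_{t+1}−ȳ) = 17.0496
Denominator Σ(y_t−ȳ)² = 280.5455
r_1 = 17.0496 / 280.5455 = 0.061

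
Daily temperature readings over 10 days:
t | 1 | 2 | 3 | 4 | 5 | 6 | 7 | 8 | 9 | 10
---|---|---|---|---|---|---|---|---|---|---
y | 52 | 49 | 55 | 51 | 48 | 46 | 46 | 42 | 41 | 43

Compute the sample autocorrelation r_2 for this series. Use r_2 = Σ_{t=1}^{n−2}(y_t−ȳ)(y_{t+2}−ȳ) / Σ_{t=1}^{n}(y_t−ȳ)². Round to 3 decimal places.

Mean ȳ = (52 + 49 + 55 + 51 + 48 + 46 + 46 + 42 + 41 + 43)/10 = 47.3000
Numerator Σ_{t=1}^{8}(y_t−ȳ)(y_{t+2}−ȳ) = 80.0200
Denominator Σ(y_t−ȳ)² = 188.1000
r_2 = 80.0200 / 188.1000 = 0.425

0.425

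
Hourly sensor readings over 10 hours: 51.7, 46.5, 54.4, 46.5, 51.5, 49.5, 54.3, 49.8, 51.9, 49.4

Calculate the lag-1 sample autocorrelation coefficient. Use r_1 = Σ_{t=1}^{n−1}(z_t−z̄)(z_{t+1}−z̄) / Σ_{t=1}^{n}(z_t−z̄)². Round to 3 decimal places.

-0.728

Mean z̄ = (51.7 + 46.5 + 54.4 + 46.5 + 51.5 + 49.5 + 54.3 + 49.8 + 51.9 + 49.4)/10 = 50.5500
Numerator Σ_{t=1}^{9}(z_t−z̄)(z_{t+1}−z̄) = -50.0025
Denominator Σ(z_t−z̄)² = 68.7250
r_1 = -50.0025 / 68.7250 = -0.728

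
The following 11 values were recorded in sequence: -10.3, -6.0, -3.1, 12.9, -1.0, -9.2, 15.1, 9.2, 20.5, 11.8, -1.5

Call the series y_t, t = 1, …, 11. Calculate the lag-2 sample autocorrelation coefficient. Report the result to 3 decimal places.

Mean ȳ = (-10.3 − 6.0 − 3.1 + 12.9 − 1.0 − 9.2 + 15.1 + 9.2 + 20.5 + 11.8 − 1.5)/11 = 3.4909
Numerator Σ_{t=1}^{9}(y_t−ȳ)(y_{t+2}−ȳ) = -52.7993
Denominator Σ(y_t−ȳ)² = 1144.0891
r_2 = -52.7993 / 1144.0891 = -0.046

-0.046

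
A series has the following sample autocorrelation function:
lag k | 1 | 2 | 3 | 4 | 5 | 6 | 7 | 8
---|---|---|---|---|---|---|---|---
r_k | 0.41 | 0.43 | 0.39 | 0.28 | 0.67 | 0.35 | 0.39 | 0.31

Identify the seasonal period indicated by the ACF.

5

The largest autocorrelation is r_5 = 0.67; the remaining lags stay at or below 0.43.
The dominant spike at lag 5 indicates a seasonal period of 5.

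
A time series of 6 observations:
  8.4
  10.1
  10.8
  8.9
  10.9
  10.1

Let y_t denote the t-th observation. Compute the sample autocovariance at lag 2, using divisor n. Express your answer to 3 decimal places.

-0.143

Mean ȳ = (8.4 + 10.1 + 10.8 + 8.9 + 10.9 + 10.1)/6 = 9.8667
Deviations: -1.4667, 0.2333, 0.9333, -0.9667, 1.0333, 0.2333
Σ_{t=1}^{4}(y_t−ȳ)(y_{t+2}−ȳ) = -0.8556
γ_2 = -0.8556 / 6 = -0.143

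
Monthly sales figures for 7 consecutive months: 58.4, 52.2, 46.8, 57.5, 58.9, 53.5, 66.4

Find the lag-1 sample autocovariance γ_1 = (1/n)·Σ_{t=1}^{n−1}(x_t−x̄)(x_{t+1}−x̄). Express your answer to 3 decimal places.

-2.032

Mean x̄ = (58.4 + 52.2 + 46.8 + 57.5 + 58.9 + 53.5 + 66.4)/7 = 56.2429
Σ_{t=1}^{6}(x_t−x̄)(x_{t+1}−x̄) = -14.2233
γ_1 = -14.2233 / 7 = -2.032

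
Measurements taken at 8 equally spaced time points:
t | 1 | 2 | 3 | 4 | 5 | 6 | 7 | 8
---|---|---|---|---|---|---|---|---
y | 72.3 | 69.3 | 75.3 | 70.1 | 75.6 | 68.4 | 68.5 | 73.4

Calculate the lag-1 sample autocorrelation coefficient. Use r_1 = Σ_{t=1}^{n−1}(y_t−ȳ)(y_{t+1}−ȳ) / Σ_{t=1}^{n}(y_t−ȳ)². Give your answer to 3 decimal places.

-0.495

Mean ȳ = (72.3 + 69.3 + 75.3 + 70.1 + 75.6 + 68.4 + 68.5 + 73.4)/8 = 71.6125
Numerator Σ_{t=1}^{7}(y_t−ȳ)(y_{t+1}−ȳ) = -30.1002
Denominator Σ(y_t−ȳ)² = 60.8088
r_1 = -30.1002 / 60.8088 = -0.495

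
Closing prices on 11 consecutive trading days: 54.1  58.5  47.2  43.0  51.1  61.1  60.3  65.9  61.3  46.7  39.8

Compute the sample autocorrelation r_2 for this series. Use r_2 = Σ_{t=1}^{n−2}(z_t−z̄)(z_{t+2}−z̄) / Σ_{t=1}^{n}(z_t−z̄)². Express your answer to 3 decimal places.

Mean z̄ = (54.1 + 58.5 + 47.2 + 43.0 + 51.1 + 61.1 + 60.3 + 65.9 + 61.3 + 46.7 + 39.8)/11 = 53.5455
Numerator Σ_{t=1}^{9}(z_t−z̄)(z_{t+2}−z̄) = -181.8841
Denominator Σ(z_t−z̄)² = 733.5673
r_2 = -181.8841 / 733.5673 = -0.248

-0.248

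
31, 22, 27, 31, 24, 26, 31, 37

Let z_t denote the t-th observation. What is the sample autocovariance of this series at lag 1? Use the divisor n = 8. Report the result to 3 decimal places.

Mean z̄ = (31 + 22 + 27 + 31 + 24 + 26 + 31 + 37)/8 = 28.6250
Deviations: 2.3750, -6.6250, -1.6250, 2.3750, -4.6250, -2.6250, 2.3750, 8.3750
Σ_{t=1}^{7}(z_t−z̄)(z_{t+1}−z̄) = 5.9844
γ_1 = 5.9844 / 8 = 0.748

0.748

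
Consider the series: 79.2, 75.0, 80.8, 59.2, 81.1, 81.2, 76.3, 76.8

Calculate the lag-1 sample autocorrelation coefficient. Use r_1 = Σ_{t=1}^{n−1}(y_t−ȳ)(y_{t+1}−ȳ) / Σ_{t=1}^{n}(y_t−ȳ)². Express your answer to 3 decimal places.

Mean ȳ = (79.2 + 75.0 + 80.8 + 59.2 + 81.1 + 81.2 + 76.3 + 76.8)/8 = 76.2000
Numerator Σ_{t=1}^{7}(y_t−ȳ)(y_{t+1}−ȳ) = -145.5600
Denominator Σ(y_t−ȳ)² = 369.9800
r_1 = -145.5600 / 369.9800 = -0.393

-0.393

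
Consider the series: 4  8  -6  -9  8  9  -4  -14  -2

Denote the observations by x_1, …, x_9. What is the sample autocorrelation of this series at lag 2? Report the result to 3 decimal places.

Mean x̄ = (4 + 8 − 6 − 9 + 8 + 9 − 4 − 14 − 2)/9 = -0.6667
Numerator Σ_{t=1}^{7}(x_t−x̄)(x_{t+2}−x̄) = -377.2222
Denominator Σ(x_t−x̄)² = 554.0000
r_2 = -377.2222 / 554.0000 = -0.681

-0.681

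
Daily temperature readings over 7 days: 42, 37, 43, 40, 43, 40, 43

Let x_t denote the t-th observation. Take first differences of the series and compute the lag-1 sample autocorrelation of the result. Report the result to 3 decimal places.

-0.780

First differences Δx: -5, 6, -3, 3, -3, 3
Mean of differences = 0.1667
Numerator Σ(Δx_t−Δx̄)(Δx_{t+1}−Δx̄) = -75.5278
Denominator Σ(Δx_t−Δx̄)² = 96.8333
r_1(Δx) = -75.5278 / 96.8333 = -0.780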